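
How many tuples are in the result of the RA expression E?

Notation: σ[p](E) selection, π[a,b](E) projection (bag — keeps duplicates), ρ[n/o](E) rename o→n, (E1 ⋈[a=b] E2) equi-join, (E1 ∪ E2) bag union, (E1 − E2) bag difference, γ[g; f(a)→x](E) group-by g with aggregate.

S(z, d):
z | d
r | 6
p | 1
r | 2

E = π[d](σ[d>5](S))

Row counts bottom-up:
  S → 3
  σ[d>5](S) → 1
  π[d](σ[d>5](S)) → 1

|E| = 1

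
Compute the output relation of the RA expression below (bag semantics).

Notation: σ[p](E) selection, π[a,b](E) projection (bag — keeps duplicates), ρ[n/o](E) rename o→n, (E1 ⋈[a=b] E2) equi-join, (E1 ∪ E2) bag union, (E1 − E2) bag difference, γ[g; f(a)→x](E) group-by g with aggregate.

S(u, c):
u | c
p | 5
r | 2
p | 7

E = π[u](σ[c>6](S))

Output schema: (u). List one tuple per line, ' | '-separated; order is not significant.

Subexpression sizes:
  S → 3
  σ[c>6](S) → 1
  π[u](σ[c>6](S)) → 1

== RESULT ==
u
p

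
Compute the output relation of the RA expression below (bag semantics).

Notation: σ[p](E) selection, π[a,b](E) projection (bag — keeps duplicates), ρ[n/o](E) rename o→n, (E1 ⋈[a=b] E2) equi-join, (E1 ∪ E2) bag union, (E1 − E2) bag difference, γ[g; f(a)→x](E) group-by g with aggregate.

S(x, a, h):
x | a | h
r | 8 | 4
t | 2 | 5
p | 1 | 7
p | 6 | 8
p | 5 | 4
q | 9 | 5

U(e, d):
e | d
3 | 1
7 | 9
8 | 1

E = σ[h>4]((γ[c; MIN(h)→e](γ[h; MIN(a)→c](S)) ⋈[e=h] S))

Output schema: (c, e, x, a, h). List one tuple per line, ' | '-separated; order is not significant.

Row counts bottom-up:
  S → 6
  γ[h; MIN(a)→c](S) → 4
  γ[c; MIN(h)→e](γ[h; MIN(a)→c](S)) → 4
  S → 6
  (γ[c; MIN(h)→e](γ[h; MIN(a)→c](S)) ⋈[e=h] S) → 6
  σ[h>4]((γ[c; MIN(h)→e](γ[h; MIN(a)→c](S)) ⋈[e=h] S)) → 4

== RESULT ==
c | e | x | a | h
1 | 7 | p | 1 | 7
2 | 5 | q | 9 | 5
2 | 5 | t | 2 | 5
6 | 8 | p | 6 | 8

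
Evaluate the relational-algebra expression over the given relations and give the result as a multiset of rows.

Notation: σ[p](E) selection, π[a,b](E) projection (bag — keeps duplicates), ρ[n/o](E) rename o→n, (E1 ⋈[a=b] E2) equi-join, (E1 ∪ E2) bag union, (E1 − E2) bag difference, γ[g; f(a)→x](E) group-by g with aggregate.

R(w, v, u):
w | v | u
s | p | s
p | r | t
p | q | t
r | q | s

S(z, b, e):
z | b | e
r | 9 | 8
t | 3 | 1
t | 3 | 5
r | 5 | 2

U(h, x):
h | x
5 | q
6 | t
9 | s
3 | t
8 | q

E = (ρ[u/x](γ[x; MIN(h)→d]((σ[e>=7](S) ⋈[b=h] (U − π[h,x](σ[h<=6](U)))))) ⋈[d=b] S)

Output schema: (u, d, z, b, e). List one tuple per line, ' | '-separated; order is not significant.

Stepwise |·|:
  S → 4
  σ[e>=7](S) → 1
  U → 5
  U → 5
  σ[h<=6](U) → 3
  π[h,x](σ[h<=6](U)) → 3
  (U − π[h,x](σ[h<=6](U))) → 2
  (σ[e>=7](S) ⋈[b=h] (U − π[h,x](σ[h<=6](U)))) → 1
  γ[x; MIN(h)→d]((σ[e>=7](S) ⋈[b=h] (U − π[h,x](σ[h<=6](U))))) → 1
  ρ[u/x](γ[x; MIN(h)→d]((σ[e>=7](S) ⋈[b=h] (U − π[h,x](σ[h<=6](U)))))) → 1
  S → 4
  (ρ[u/x](γ[x; MIN(h)→d]((σ[e>=7](S) ⋈[b=h] (U − π[h,x](σ[h<=6](U)))))) ⋈[d=b] S) → 1

== RESULT ==
u | d | z | b | e
s | 9 | r | 9 | 8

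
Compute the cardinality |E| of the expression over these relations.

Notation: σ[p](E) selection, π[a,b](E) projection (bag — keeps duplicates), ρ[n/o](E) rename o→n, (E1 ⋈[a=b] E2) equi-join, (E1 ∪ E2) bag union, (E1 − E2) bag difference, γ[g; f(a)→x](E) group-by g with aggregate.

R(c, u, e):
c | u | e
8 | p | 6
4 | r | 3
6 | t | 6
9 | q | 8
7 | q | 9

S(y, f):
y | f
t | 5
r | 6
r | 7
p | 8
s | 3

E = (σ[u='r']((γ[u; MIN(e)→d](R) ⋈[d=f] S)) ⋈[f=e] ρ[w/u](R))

Row counts bottom-up:
  R → 5
  γ[u; MIN(e)→d](R) → 4
  S → 5
  (γ[u; MIN(e)→d](R) ⋈[d=f] S) → 4
  σ[u='r']((γ[u; MIN(e)→d](R) ⋈[d=f] S)) → 1
  R → 5
  ρ[w/u](R) → 5
  (σ[u='r']((γ[u; MIN(e)→d](R) ⋈[d=f] S)) ⋈[f=e] ρ[w/u](R)) → 1

|E| = 1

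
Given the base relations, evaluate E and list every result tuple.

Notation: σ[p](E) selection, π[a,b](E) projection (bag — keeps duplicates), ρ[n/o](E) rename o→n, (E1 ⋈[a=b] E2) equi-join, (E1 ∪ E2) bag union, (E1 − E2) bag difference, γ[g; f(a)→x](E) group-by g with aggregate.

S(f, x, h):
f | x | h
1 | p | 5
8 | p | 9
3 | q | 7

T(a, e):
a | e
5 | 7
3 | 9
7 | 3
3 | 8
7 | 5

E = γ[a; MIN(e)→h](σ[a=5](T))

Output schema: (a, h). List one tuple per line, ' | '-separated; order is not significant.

Per-node cardinality:
  T → 5
  σ[a=5](T) → 1
  γ[a; MIN(e)→h](σ[a=5](T)) → 1

== RESULT ==
a | h
5 | 7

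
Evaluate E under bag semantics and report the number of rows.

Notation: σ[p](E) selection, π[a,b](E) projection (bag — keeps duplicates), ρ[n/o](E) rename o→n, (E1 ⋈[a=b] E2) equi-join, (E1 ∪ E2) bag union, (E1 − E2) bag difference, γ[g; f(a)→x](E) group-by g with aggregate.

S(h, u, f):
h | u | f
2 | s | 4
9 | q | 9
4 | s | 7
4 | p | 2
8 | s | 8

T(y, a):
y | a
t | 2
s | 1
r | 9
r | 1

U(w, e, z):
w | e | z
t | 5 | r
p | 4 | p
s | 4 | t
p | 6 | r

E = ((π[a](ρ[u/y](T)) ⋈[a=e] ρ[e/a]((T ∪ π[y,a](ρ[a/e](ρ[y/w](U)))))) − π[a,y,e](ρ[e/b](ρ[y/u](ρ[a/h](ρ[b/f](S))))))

Stepwise |·|:
  T → 4
  ρ[u/y](T) → 4
  π[a](ρ[u/y](T)) → 4
  T → 4
  U → 4
  ρ[y/w](U) → 4
  ρ[a/e](ρ[y/w](U)) → 4
  π[y,a](ρ[a/e](ρ[y/w](U))) → 4
  (T ∪ π[y,a](ρ[a/e](ρ[y/w](U)))) → 8
  ρ[e/a]((T ∪ π[y,a](ρ[a/e](ρ[y/w](U))))) → 8
  (π[a](ρ[u/y](T)) ⋈[a=e] ρ[e/a]((T ∪ π[y,a](ρ[a/e](ρ[y/w](U)))))) → 6
  S → 5
  ρ[b/f](S) → 5
  ρ[a/h](ρ[b/f](S)) → 5
  ρ[y/u](ρ[a/h](ρ[b/f](S))) → 5
  ρ[e/b](ρ[y/u](ρ[a/h](ρ[b/f](S)))) → 5
  π[a,y,e](ρ[e/b](ρ[y/u](ρ[a/h](ρ[b/f](S))))) → 5
  ((π[a](ρ[u/y](T)) ⋈[a=e] ρ[e/a]((T ∪ π[y,a](ρ[a/e](ρ[y/w](U)))))) − π[a,y,e](ρ[e/b](ρ[y/u](ρ[a/h](ρ[b/f](S)))))) → 6

|E| = 6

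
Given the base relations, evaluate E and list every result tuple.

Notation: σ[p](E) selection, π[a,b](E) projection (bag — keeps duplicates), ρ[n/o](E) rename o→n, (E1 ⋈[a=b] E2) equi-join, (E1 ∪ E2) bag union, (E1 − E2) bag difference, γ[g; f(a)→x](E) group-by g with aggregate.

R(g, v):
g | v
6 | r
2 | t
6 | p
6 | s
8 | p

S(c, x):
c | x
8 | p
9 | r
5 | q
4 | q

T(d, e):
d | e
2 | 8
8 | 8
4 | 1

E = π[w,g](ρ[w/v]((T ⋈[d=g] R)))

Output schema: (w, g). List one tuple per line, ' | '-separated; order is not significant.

Per-node cardinality:
  T → 3
  R → 5
  (T ⋈[d=g] R) → 2
  ρ[w/v]((T ⋈[d=g] R)) → 2
  π[w,g](ρ[w/v]((T ⋈[d=g] R))) → 2

== RESULT ==
w | g
p | 8
t | 2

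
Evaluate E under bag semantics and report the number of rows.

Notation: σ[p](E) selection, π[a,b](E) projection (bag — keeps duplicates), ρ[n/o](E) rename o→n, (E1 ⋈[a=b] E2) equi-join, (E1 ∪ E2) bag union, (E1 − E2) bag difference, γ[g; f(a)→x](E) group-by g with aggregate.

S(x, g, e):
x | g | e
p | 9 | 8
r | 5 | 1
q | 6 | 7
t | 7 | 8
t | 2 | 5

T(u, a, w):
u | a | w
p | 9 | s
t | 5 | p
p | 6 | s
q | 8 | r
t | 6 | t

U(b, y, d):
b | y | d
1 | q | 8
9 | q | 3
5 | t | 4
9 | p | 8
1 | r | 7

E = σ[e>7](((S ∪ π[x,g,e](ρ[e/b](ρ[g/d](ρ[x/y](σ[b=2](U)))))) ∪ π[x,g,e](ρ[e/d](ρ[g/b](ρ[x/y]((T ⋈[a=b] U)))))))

Subexpression sizes:
  S → 5
  U → 5
  σ[b=2](U) → 0
  ρ[x/y](σ[b=2](U)) → 0
  ρ[g/d](ρ[x/y](σ[b=2](U))) → 0
  ρ[e/b](ρ[g/d](ρ[x/y](σ[b=2](U)))) → 0
  π[x,g,e](ρ[e/b](ρ[g/d](ρ[x/y](σ[b=2](U))))) → 0
  (S ∪ π[x,g,e](ρ[e/b](ρ[g/d](ρ[x/y](σ[b=2](U)))))) → 5
  T → 5
  U → 5
  (T ⋈[a=b] U) → 3
  ρ[x/y]((T ⋈[a=b] U)) → 3
  ρ[g/b](ρ[x/y]((T ⋈[a=b] U))) → 3
  ρ[e/d](ρ[g/b](ρ[x/y]((T ⋈[a=b] U)))) → 3
  π[x,g,e](ρ[e/d](ρ[g/b](ρ[x/y]((T ⋈[a=b] U))))) → 3
  ((S ∪ π[x,g,e](ρ[e/b](ρ[g/d](ρ[x/y](σ[b=2](U)))))) ∪ π[x,g,e](ρ[e/d](ρ[g/b](ρ[x/y]((T ⋈[a=b] U)))))) → 8
  σ[e>7](((S ∪ π[x,g,e](ρ[e/b](ρ[g/d](ρ[x/y](σ[b=2](U)))))) ∪ π[x,g,e](ρ[e/d](ρ[g/b](ρ[x/y]((T ⋈[a=b] U))))))) → 3

|E| = 3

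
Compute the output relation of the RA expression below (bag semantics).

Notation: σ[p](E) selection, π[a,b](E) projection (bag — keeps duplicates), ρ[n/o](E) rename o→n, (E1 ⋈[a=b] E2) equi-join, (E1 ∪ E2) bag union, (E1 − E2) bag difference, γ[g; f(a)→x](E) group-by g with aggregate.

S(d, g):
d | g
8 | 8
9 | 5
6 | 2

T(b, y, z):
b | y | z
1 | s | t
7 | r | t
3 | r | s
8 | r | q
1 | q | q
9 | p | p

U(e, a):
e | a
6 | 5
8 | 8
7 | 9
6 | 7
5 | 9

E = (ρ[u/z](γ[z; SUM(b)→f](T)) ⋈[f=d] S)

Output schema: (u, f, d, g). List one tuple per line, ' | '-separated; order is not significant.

Stepwise |·|:
  T → 6
  γ[z; SUM(b)→f](T) → 4
  ρ[u/z](γ[z; SUM(b)→f](T)) → 4
  S → 3
  (ρ[u/z](γ[z; SUM(b)→f](T)) ⋈[f=d] S) → 3

== RESULT ==
u | f | d | g
p | 9 | 9 | 5
q | 9 | 9 | 5
t | 8 | 8 | 8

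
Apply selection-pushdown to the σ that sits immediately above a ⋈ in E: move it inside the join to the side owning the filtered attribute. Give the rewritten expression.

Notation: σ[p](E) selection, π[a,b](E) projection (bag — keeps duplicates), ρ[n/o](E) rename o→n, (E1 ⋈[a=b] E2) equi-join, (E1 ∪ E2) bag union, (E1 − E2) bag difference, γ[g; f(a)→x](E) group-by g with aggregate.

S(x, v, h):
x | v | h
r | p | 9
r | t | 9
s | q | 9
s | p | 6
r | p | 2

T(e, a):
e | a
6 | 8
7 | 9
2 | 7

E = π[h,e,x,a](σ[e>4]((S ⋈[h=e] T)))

σ filters on e, owned by the right side.
E' = π[h,e,x,a]((S ⋈[h=e] σ[e>4](T)))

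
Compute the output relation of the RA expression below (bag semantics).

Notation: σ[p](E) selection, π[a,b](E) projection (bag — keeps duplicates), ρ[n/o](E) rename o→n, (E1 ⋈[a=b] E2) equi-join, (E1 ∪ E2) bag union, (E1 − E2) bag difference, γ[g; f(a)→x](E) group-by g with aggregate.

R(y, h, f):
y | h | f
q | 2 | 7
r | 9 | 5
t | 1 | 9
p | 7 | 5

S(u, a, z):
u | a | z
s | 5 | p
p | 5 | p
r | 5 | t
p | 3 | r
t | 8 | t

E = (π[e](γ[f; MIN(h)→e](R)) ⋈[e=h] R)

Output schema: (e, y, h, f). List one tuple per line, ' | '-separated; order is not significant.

Row counts bottom-up:
  R → 4
  γ[f; MIN(h)→e](R) → 3
  π[e](γ[f; MIN(h)→e](R)) → 3
  R → 4
  (π[e](γ[f; MIN(h)→e](R)) ⋈[e=h] R) → 3

== RESULT ==
e | y | h | f
1 | t | 1 | 9
2 | q | 2 | 7
7 | p | 7 | 5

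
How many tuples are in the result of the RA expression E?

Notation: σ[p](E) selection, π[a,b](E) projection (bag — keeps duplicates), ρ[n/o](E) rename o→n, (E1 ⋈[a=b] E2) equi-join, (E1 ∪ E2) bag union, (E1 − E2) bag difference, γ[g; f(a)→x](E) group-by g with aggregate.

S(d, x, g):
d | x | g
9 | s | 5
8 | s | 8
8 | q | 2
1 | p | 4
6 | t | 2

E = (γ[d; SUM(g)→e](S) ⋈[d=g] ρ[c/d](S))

Subexpression sizes:
  S → 5
  γ[d; SUM(g)→e](S) → 4
  S → 5
  ρ[c/d](S) → 5
  (γ[d; SUM(g)→e](S) ⋈[d=g] ρ[c/d](S)) → 1

|E| = 1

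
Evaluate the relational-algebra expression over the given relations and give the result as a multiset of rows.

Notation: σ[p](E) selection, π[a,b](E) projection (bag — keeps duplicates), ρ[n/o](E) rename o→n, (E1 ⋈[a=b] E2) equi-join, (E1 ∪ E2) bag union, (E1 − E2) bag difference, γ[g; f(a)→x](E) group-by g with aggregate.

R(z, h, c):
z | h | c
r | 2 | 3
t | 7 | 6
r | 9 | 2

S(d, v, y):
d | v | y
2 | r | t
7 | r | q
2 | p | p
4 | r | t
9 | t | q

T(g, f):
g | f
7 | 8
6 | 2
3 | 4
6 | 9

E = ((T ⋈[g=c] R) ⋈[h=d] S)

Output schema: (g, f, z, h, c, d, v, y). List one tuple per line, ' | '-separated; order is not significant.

Row counts bottom-up:
  T → 4
  R → 3
  (T ⋈[g=c] R) → 3
  S → 5
  ((T ⋈[g=c] R) ⋈[h=d] S) → 4

== RESULT ==
g | f | z | h | c | d | v | y
3 | 4 | r | 2 | 3 | 2 | p | p
3 | 4 | r | 2 | 3 | 2 | r | t
6 | 2 | t | 7 | 6 | 7 | r | q
6 | 9 | t | 7 | 6 | 7 | r | q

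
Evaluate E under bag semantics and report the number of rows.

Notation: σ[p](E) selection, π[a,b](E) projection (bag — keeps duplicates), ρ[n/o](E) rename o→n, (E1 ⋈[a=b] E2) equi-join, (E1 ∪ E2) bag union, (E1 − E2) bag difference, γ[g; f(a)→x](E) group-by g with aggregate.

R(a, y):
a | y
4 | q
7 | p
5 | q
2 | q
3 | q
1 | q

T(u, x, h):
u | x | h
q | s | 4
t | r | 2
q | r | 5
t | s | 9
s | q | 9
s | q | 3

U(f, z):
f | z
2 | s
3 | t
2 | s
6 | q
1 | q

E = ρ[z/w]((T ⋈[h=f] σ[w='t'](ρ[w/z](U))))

Stepwise |·|:
  T → 6
  U → 5
  ρ[w/z](U) → 5
  σ[w='t'](ρ[w/z](U)) → 1
  (T ⋈[h=f] σ[w='t'](ρ[w/z](U))) → 1
  ρ[z/w]((T ⋈[h=f] σ[w='t'](ρ[w/z](U)))) → 1

|E| = 1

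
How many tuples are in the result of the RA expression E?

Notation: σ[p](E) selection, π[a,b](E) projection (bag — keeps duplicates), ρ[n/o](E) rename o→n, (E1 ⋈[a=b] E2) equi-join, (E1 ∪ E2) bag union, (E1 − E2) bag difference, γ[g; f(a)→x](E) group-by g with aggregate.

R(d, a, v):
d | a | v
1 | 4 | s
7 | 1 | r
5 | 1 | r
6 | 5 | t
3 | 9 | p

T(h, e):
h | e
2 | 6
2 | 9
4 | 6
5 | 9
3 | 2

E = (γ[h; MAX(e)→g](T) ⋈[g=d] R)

Stepwise |·|:
  T → 5
  γ[h; MAX(e)→g](T) → 4
  R → 5
  (γ[h; MAX(e)→g](T) ⋈[g=d] R) → 1

|E| = 1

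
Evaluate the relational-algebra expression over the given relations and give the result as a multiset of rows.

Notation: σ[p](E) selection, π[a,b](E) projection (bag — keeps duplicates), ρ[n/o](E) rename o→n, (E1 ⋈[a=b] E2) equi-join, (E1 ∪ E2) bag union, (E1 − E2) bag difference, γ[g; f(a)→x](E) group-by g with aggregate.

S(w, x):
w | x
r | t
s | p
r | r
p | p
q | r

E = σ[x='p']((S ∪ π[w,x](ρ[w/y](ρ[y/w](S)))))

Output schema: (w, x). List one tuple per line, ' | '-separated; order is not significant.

Row counts bottom-up:
  S → 5
  S → 5
  ρ[y/w](S) → 5
  ρ[w/y](ρ[y/w](S)) → 5
  π[w,x](ρ[w/y](ρ[y/w](S))) → 5
  (S ∪ π[w,x](ρ[w/y](ρ[y/w](S)))) → 10
  σ[x='p']((S ∪ π[w,x](ρ[w/y](ρ[y/w](S))))) → 4

== RESULT ==
w | x
p | p
p | p
s | p
s | p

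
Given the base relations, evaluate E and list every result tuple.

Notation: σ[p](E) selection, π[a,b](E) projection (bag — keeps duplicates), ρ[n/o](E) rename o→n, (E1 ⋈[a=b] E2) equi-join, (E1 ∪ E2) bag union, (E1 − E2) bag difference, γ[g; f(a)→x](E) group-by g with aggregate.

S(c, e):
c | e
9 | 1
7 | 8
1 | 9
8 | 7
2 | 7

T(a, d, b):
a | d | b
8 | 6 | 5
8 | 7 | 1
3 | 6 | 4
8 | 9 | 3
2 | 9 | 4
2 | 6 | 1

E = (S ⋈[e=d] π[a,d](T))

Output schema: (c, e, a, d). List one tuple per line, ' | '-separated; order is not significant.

Subexpression sizes:
  S → 5
  T → 6
  π[a,d](T) → 6
  (S ⋈[e=d] π[a,d](T)) → 4

== RESULT ==
c | e | a | d
1 | 9 | 2 | 9
1 | 9 | 8 | 9
2 | 7 | 8 | 7
8 | 7 | 8 | 7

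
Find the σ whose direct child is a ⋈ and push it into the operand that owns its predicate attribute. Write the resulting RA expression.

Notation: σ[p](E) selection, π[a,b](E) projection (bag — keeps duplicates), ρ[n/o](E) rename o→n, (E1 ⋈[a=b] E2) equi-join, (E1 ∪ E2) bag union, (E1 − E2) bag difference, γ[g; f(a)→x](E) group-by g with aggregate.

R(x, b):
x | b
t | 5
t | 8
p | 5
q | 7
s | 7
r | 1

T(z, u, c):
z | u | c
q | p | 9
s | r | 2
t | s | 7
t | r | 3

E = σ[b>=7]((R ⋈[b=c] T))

σ filters on b, owned by the left side.
E' = (σ[b>=7](R) ⋈[b=c] T)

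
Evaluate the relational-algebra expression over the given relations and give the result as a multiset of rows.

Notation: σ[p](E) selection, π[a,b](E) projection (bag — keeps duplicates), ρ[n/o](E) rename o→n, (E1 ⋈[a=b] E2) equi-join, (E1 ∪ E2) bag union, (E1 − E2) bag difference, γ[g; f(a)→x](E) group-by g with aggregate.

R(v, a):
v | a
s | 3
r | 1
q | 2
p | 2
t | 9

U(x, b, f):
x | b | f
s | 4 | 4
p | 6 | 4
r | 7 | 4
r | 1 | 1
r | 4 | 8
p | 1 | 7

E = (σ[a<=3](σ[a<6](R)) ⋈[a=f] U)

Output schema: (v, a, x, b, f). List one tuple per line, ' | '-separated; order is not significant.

Row counts bottom-up:
  R → 5
  σ[a<6](R) → 4
  σ[a<=3](σ[a<6](R)) → 4
  U → 6
  (σ[a<=3](σ[a<6](R)) ⋈[a=f] U) → 1

== RESULT ==
v | a | x | b | f
r | 1 | r | 1 | 1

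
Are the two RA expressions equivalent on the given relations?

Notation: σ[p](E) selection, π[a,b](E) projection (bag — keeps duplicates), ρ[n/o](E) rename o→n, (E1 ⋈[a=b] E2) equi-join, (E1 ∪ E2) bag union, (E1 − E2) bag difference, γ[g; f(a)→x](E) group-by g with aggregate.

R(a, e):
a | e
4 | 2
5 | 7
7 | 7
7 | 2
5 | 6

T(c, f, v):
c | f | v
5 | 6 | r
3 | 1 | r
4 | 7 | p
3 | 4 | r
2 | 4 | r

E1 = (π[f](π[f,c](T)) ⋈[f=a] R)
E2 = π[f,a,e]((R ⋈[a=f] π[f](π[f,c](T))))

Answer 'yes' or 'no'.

E1 per-node cardinality:
  T → 5
  π[f,c](T) → 5
  π[f](π[f,c](T)) → 5
  R → 5
  (π[f](π[f,c](T)) ⋈[f=a] R) → 4
E2 per-node cardinality:
  R → 5
  T → 5
  π[f,c](T) → 5
  π[f](π[f,c](T)) → 5
  (R ⋈[a=f] π[f](π[f,c](T))) → 4
  π[f,a,e]((R ⋈[a=f] π[f](π[f,c](T)))) → 4

E1 and E2 produce the same multiset:
f | a | e
4 | 4 | 2
4 | 4 | 2
7 | 7 | 2
7 | 7 | 7

yes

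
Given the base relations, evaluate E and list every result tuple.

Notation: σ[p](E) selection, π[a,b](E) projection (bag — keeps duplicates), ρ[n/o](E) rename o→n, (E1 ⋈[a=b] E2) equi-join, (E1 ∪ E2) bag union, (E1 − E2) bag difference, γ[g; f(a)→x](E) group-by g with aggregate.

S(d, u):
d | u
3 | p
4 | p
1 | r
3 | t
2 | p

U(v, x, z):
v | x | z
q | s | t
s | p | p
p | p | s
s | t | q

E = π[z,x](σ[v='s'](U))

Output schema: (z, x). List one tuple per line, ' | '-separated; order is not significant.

Row counts bottom-up:
  U → 4
  σ[v='s'](U) → 2
  π[z,x](σ[v='s'](U)) → 2

== RESULT ==
z | x
p | p
q | t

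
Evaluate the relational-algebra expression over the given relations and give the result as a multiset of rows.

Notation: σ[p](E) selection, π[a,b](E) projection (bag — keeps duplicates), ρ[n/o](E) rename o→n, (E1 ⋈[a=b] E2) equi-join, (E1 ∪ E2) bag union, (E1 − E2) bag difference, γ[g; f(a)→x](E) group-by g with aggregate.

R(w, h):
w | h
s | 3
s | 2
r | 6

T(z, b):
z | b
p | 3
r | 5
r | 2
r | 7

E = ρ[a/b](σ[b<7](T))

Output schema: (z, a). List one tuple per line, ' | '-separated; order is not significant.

Subexpression sizes:
  T → 4
  σ[b<7](T) → 3
  ρ[a/b](σ[b<7](T)) → 3

== RESULT ==
z | a
p | 3
r | 2
r | 5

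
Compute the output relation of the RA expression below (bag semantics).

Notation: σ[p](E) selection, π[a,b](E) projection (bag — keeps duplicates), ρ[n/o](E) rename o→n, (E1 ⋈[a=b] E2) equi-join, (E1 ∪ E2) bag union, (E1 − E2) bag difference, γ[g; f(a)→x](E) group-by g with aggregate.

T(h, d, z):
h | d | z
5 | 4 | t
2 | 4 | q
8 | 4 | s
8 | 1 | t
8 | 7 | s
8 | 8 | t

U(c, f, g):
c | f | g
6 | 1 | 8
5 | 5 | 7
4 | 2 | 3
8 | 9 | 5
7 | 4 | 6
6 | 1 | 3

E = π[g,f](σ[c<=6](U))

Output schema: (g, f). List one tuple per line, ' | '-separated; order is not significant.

Row counts bottom-up:
  U → 6
  σ[c<=6](U) → 4
  π[g,f](σ[c<=6](U)) → 4

== RESULT ==
g | f
3 | 1
3 | 2
7 | 5
8 | 1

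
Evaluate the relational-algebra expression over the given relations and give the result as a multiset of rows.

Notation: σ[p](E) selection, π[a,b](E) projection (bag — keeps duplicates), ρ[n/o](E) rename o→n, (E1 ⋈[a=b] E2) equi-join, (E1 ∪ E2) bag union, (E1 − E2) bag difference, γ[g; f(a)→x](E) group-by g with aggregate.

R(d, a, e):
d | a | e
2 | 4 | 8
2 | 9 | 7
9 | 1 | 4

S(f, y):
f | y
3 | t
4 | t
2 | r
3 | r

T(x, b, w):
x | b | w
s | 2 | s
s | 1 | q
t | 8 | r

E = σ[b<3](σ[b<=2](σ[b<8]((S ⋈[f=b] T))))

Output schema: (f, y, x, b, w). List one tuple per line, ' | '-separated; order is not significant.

Row counts bottom-up:
  S → 4
  T → 3
  (S ⋈[f=b] T) → 1
  σ[b<8]((S ⋈[f=b] T)) → 1
  σ[b<=2](σ[b<8]((S ⋈[f=b] T))) → 1
  σ[b<3](σ[b<=2](σ[b<8]((S ⋈[f=b] T)))) → 1

== RESULT ==
f | y | x | b | w
2 | r | s | 2 | s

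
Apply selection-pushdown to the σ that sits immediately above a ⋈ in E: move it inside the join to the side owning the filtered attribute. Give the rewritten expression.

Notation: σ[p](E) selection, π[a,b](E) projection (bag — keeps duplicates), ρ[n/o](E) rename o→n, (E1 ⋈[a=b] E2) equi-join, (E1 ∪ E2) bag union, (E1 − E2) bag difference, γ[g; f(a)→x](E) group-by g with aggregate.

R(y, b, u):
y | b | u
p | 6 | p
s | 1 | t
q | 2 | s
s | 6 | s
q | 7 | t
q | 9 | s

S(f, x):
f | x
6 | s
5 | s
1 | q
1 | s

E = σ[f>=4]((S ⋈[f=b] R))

σ filters on f, owned by the left side.
E' = (σ[f>=4](S) ⋈[f=b] R)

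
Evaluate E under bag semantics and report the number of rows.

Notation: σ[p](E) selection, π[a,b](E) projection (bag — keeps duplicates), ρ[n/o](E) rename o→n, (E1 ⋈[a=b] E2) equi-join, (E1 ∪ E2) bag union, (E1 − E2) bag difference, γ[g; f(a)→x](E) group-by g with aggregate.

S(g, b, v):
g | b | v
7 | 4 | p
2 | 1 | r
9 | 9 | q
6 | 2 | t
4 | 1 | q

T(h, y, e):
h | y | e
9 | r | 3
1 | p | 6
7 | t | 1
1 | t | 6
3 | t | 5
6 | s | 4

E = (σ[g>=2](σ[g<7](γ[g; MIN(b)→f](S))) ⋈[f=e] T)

Per-node cardinality:
  S → 5
  γ[g; MIN(b)→f](S) → 5
  σ[g<7](γ[g; MIN(b)→f](S)) → 3
  σ[g>=2](σ[g<7](γ[g; MIN(b)→f](S))) → 3
  T → 6
  (σ[g>=2](σ[g<7](γ[g; MIN(b)→f](S))) ⋈[f=e] T) → 2

|E| = 2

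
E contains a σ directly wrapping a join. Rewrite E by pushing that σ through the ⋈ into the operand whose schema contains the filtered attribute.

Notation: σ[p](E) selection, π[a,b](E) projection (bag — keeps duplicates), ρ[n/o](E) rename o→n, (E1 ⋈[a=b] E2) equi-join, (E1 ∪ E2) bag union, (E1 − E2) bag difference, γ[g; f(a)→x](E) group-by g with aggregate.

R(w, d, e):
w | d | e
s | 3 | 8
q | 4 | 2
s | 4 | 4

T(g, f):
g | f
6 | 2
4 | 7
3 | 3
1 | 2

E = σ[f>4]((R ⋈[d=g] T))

σ filters on f, owned by the right side.
E' = (R ⋈[d=g] σ[f>4](T))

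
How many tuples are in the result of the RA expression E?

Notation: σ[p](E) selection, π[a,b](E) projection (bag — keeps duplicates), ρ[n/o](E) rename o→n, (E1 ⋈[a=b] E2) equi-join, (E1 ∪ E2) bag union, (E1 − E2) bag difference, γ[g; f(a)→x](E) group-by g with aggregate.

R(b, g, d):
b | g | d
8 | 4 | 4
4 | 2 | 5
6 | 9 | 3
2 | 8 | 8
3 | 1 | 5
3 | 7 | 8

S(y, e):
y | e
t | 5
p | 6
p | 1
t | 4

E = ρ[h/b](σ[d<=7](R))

Row counts bottom-up:
  R → 6
  σ[d<=7](R) → 4
  ρ[h/b](σ[d<=7](R)) → 4

|E| = 4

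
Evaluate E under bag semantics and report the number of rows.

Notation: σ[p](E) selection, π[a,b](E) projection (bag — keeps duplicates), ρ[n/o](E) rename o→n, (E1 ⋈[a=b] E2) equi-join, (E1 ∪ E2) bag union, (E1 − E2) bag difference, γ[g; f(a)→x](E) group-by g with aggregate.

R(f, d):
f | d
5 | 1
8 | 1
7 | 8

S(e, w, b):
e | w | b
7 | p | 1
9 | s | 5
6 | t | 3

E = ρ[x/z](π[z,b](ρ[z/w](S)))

Row counts bottom-up:
  S → 3
  ρ[z/w](S) → 3
  π[z,b](ρ[z/w](S)) → 3
  ρ[x/z](π[z,b](ρ[z/w](S))) → 3

|E| = 3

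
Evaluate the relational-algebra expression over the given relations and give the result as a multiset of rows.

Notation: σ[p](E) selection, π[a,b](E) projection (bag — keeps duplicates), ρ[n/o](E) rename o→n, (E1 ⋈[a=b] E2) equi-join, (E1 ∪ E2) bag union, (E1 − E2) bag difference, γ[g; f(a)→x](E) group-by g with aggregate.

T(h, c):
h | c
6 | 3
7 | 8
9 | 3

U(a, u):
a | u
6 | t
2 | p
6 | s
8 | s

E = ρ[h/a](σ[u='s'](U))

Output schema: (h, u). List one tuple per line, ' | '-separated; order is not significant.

Stepwise |·|:
  U → 4
  σ[u='s'](U) → 2
  ρ[h/a](σ[u='s'](U)) → 2

== RESULT ==
h | u
6 | s
8 | s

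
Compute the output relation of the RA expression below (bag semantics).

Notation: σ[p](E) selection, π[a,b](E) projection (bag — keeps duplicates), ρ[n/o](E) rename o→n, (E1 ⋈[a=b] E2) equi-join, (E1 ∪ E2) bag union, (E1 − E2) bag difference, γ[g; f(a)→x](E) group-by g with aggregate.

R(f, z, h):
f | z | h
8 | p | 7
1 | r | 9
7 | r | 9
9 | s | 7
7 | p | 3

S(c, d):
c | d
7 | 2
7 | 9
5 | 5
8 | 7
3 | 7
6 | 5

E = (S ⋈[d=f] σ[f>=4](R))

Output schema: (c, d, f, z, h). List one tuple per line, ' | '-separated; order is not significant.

Stepwise |·|:
  S → 6
  R → 5
  σ[f>=4](R) → 4
  (S ⋈[d=f] σ[f>=4](R)) → 5

== RESULT ==
c | d | f | z | h
3 | 7 | 7 | p | 3
3 | 7 | 7 | r | 9
7 | 9 | 9 | s | 7
8 | 7 | 7 | p | 3
8 | 7 | 7 | r | 9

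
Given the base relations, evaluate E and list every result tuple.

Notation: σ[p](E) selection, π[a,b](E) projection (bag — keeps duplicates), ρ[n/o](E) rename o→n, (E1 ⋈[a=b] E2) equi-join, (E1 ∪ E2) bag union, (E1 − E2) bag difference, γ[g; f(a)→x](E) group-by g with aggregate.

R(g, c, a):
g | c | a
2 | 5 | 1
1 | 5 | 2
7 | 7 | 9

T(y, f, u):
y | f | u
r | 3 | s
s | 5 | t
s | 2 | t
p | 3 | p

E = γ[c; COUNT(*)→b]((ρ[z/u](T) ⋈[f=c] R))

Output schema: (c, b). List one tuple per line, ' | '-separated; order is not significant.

Per-node cardinality:
  T → 4
  ρ[z/u](T) → 4
  R → 3
  (ρ[z/u](T) ⋈[f=c] R) → 2
  γ[c; COUNT(*)→b]((ρ[z/u](T) ⋈[f=c] R)) → 1

== RESULT ==
c | b
5 | 2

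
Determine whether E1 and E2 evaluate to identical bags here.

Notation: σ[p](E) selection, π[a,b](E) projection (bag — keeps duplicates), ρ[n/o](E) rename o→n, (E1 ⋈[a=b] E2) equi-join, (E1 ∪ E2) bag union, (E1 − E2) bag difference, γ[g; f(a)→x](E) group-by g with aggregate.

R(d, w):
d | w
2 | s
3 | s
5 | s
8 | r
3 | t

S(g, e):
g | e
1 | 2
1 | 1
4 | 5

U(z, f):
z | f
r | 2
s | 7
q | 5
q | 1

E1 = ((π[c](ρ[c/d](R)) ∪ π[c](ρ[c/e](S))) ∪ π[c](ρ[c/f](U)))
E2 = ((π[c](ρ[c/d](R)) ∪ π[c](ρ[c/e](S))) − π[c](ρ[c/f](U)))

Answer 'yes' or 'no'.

E1 stepwise |·|:
  R → 5
  ρ[c/d](R) → 5
  π[c](ρ[c/d](R)) → 5
  S → 3
  ρ[c/e](S) → 3
  π[c](ρ[c/e](S)) → 3
  (π[c](ρ[c/d](R)) ∪ π[c](ρ[c/e](S))) → 8
  U → 4
  ρ[c/f](U) → 4
  π[c](ρ[c/f](U)) → 4
  ((π[c](ρ[c/d](R)) ∪ π[c](ρ[c/e](S))) ∪ π[c](ρ[c/f](U))) → 12
E2 stepwise |·|:
  R → 5
  ρ[c/d](R) → 5
  π[c](ρ[c/d](R)) → 5
  S → 3
  ρ[c/e](S) → 3
  π[c](ρ[c/e](S)) → 3
  (π[c](ρ[c/d](R)) ∪ π[c](ρ[c/e](S))) → 8
  U → 4
  ρ[c/f](U) → 4
  π[c](ρ[c/f](U)) → 4
  ((π[c](ρ[c/d](R)) ∪ π[c](ρ[c/e](S))) − π[c](ρ[c/f](U))) → 5

E1 result:
c
1
1
2
2
2
3
3
5
5
5
7
8
E2 result:
c
2
3
3
5
8
Witness: (2,) appears 3× in E1 but 1× in E2.

no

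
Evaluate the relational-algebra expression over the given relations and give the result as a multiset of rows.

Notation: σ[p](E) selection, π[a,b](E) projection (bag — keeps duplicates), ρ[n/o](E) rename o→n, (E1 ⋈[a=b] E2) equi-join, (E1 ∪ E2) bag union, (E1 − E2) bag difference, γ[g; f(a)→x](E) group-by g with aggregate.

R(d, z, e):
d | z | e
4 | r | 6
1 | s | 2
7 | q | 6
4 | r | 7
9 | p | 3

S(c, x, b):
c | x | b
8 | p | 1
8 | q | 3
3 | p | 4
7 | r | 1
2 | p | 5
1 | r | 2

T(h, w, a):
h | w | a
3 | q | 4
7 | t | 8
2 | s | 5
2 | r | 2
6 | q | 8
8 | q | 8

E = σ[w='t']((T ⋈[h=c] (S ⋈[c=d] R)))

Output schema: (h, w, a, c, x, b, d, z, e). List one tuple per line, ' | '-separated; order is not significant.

Subexpression sizes:
  T → 6
  S → 6
  R → 5
  (S ⋈[c=d] R) → 2
  (T ⋈[h=c] (S ⋈[c=d] R)) → 1
  σ[w='t']((T ⋈[h=c] (S ⋈[c=d] R))) → 1

== RESULT ==
h | w | a | c | x | b | d | z | e
7 | t | 8 | 7 | r | 1 | 7 | q | 6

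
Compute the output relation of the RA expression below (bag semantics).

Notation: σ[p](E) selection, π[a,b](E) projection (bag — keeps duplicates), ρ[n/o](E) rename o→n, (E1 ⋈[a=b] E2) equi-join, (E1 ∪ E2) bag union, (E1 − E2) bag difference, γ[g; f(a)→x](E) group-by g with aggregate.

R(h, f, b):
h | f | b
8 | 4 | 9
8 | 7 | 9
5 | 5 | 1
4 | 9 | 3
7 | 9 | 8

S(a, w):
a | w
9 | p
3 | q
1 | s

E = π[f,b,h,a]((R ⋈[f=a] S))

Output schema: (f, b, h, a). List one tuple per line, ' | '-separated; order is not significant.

Row counts bottom-up:
  R → 5
  S → 3
  (R ⋈[f=a] S) → 2
  π[f,b,h,a]((R ⋈[f=a] S)) → 2

== RESULT ==
f | b | h | a
9 | 3 | 4 | 9
9 | 8 | 7 | 9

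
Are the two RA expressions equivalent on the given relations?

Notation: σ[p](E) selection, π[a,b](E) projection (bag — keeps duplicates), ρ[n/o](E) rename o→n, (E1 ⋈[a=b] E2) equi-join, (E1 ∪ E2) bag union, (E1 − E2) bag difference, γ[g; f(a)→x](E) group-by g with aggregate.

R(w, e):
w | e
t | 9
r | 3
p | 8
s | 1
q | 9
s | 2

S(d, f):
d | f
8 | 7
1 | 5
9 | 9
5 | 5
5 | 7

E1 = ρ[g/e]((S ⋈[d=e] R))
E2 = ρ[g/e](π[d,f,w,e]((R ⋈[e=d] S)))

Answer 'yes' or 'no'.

E1 row counts bottom-up:
  S → 5
  R → 6
  (S ⋈[d=e] R) → 4
  ρ[g/e]((S ⋈[d=e] R)) → 4
E2 row counts bottom-up:
  R → 6
  S → 5
  (R ⋈[e=d] S) → 4
  π[d,f,w,e]((R ⋈[e=d] S)) → 4
  ρ[g/e](π[d,f,w,e]((R ⋈[e=d] S))) → 4

E1 and E2 produce the same multiset:
d | f | w | g
1 | 5 | s | 1
8 | 7 | p | 8
9 | 9 | q | 9
9 | 9 | t | 9

yes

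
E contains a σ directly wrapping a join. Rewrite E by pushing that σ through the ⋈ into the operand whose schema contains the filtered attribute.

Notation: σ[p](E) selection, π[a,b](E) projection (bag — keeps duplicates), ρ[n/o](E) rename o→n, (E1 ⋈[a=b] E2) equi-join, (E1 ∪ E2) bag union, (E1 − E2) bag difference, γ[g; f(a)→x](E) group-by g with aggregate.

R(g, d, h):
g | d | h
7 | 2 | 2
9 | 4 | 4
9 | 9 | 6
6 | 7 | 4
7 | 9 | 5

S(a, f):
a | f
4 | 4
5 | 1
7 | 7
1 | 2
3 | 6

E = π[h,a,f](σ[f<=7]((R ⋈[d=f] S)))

σ filters on f, owned by the right side.
E' = π[h,a,f]((R ⋈[d=f] σ[f<=7](S)))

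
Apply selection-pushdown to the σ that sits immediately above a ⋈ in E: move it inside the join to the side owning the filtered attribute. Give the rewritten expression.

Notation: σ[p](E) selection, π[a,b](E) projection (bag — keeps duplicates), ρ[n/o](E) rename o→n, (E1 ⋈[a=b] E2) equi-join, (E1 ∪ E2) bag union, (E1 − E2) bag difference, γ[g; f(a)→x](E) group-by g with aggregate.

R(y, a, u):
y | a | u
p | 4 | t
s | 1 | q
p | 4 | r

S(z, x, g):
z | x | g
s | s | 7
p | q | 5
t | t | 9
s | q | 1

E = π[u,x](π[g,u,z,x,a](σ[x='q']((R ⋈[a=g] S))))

σ filters on x, owned by the right side.
E' = π[u,x](π[g,u,z,x,a]((R ⋈[a=g] σ[x='q'](S))))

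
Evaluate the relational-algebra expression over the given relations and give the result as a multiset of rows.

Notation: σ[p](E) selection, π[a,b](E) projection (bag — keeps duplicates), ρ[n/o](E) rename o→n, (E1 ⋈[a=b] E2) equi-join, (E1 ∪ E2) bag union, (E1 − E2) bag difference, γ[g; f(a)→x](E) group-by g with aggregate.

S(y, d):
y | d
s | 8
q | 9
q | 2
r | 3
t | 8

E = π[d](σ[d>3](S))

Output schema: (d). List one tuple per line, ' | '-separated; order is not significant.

Subexpression sizes:
  S → 5
  σ[d>3](S) → 3
  π[d](σ[d>3](S)) → 3

== RESULT ==
d
8
8
9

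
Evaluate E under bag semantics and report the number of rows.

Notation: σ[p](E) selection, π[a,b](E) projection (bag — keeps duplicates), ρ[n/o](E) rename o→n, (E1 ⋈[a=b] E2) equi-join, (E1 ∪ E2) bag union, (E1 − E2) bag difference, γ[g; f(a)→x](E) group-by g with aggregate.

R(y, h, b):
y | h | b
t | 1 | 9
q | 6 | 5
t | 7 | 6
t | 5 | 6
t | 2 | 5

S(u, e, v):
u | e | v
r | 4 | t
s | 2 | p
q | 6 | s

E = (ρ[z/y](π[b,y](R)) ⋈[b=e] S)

Row counts bottom-up:
  R → 5
  π[b,y](R) → 5
  ρ[z/y](π[b,y](R)) → 5
  S → 3
  (ρ[z/y](π[b,y](R)) ⋈[b=e] S) → 2

|E| = 2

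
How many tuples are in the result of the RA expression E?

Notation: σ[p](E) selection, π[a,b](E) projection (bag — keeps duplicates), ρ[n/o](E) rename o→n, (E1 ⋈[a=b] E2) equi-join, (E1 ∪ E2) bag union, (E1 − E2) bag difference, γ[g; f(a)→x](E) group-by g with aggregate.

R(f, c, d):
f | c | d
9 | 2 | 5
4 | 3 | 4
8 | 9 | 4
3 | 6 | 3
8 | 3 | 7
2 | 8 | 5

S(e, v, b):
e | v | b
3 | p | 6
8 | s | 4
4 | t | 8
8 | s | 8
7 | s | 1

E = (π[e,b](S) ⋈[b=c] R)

Stepwise |·|:
  S → 5
  π[e,b](S) → 5
  R → 6
  (π[e,b](S) ⋈[b=c] R) → 3

|E| = 3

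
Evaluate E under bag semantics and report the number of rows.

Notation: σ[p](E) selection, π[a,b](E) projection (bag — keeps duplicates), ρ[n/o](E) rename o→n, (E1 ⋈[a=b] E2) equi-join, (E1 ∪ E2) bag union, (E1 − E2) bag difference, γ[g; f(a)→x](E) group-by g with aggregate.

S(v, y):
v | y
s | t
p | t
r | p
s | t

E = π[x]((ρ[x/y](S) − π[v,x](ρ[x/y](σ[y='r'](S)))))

Per-node cardinality:
  S → 4
  ρ[x/y](S) → 4
  S → 4
  σ[y='r'](S) → 0
  ρ[x/y](σ[y='r'](S)) → 0
  π[v,x](ρ[x/y](σ[y='r'](S))) → 0
  (ρ[x/y](S) − π[v,x](ρ[x/y](σ[y='r'](S)))) → 4
  π[x]((ρ[x/y](S) − π[v,x](ρ[x/y](σ[y='r'](S))))) → 4

|E| = 4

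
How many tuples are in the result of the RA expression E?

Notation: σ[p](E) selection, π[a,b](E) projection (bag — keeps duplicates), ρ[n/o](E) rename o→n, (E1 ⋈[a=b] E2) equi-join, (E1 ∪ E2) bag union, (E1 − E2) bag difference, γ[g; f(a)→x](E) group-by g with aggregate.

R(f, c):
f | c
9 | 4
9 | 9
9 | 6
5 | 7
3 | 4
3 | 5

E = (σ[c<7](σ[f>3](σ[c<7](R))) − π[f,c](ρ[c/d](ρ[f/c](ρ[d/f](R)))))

Row counts bottom-up:
  R → 6
  σ[c<7](R) → 4
  σ[f>3](σ[c<7](R)) → 2
  σ[c<7](σ[f>3](σ[c<7](R))) → 2
  R → 6
  ρ[d/f](R) → 6
  ρ[f/c](ρ[d/f](R)) → 6
  ρ[c/d](ρ[f/c](ρ[d/f](R))) → 6
  π[f,c](ρ[c/d](ρ[f/c](ρ[d/f](R)))) → 6
  (σ[c<7](σ[f>3](σ[c<7](R))) − π[f,c](ρ[c/d](ρ[f/c](ρ[d/f](R))))) → 2

|E| = 2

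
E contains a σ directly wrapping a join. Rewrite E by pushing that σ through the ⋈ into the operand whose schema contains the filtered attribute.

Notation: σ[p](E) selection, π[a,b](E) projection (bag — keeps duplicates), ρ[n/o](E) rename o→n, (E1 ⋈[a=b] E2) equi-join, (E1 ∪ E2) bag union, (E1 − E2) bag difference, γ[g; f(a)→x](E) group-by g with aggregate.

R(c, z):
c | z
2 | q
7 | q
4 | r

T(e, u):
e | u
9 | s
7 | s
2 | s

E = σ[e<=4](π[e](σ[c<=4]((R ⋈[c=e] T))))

σ filters on c, owned by the left side.
E' = σ[e<=4](π[e]((σ[c<=4](R) ⋈[c=e] T)))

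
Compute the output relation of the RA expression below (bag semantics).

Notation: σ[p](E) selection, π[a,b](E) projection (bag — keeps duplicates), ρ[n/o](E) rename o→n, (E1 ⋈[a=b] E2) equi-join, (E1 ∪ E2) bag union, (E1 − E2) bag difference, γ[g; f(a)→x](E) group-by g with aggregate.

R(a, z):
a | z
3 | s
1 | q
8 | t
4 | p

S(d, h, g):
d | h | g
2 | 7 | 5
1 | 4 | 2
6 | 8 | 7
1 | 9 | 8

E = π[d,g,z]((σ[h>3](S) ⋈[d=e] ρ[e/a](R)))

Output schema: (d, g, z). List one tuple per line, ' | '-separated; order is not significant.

Subexpression sizes:
  S → 4
  σ[h>3](S) → 4
  R → 4
  ρ[e/a](R) → 4
  (σ[h>3](S) ⋈[d=e] ρ[e/a](R)) → 2
  π[d,g,z]((σ[h>3](S) ⋈[d=e] ρ[e/a](R))) → 2

== RESULT ==
d | g | z
1 | 2 | q
1 | 8 | q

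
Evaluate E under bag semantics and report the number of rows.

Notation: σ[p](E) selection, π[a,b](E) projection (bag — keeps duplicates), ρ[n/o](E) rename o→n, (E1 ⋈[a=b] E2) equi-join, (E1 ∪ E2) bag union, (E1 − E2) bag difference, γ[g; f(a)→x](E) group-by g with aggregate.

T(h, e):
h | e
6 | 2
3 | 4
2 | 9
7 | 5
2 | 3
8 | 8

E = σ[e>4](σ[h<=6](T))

Subexpression sizes:
  T → 6
  σ[h<=6](T) → 4
  σ[e>4](σ[h<=6](T)) → 1

|E| = 1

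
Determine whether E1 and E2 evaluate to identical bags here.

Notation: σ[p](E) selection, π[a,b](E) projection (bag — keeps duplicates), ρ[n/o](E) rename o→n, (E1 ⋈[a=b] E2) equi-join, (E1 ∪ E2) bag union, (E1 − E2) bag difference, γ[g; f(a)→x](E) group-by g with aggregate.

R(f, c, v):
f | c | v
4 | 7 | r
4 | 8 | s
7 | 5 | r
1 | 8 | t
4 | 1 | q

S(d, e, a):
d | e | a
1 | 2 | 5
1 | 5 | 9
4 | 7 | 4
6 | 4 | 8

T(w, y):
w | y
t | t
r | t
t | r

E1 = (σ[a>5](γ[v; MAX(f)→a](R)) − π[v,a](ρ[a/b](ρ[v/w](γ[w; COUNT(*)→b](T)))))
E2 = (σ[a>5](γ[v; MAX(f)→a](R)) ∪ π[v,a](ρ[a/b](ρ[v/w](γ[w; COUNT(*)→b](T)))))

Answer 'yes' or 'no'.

E1 per-node cardinality:
  R → 5
  γ[v; MAX(f)→a](R) → 4
  σ[a>5](γ[v; MAX(f)→a](R)) → 1
  T → 3
  γ[w; COUNT(*)→b](T) → 2
  ρ[v/w](γ[w; COUNT(*)→b](T)) → 2
  ρ[a/b](ρ[v/w](γ[w; COUNT(*)→b](T))) → 2
  π[v,a](ρ[a/b](ρ[v/w](γ[w; COUNT(*)→b](T)))) → 2
  (σ[a>5](γ[v; MAX(f)→a](R)) − π[v,a](ρ[a/b](ρ[v/w](γ[w; COUNT(*)→b](T))))) → 1
E2 per-node cardinality:
  R → 5
  γ[v; MAX(f)→a](R) → 4
  σ[a>5](γ[v; MAX(f)→a](R)) → 1
  T → 3
  γ[w; COUNT(*)→b](T) → 2
  ρ[v/w](γ[w; COUNT(*)→b](T)) → 2
  ρ[a/b](ρ[v/w](γ[w; COUNT(*)→b](T))) → 2
  π[v,a](ρ[a/b](ρ[v/w](γ[w; COUNT(*)→b](T)))) → 2
  (σ[a>5](γ[v; MAX(f)→a](R)) ∪ π[v,a](ρ[a/b](ρ[v/w](γ[w; COUNT(*)→b](T))))) → 3

E1 result:
v | a
r | 7
E2 result:
v | a
r | 1
r | 7
t | 2
Witness: ('r', 1) appears 0× in E1 but 1× in E2.

no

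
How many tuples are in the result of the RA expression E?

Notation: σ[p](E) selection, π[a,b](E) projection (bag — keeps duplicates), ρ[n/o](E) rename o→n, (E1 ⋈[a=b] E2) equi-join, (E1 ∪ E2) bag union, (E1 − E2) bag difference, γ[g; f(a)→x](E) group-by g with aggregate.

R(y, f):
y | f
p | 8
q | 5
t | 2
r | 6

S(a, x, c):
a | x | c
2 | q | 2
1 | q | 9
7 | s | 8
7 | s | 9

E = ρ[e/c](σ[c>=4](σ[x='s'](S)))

Subexpression sizes:
  S → 4
  σ[x='s'](S) → 2
  σ[c>=4](σ[x='s'](S)) → 2
  ρ[e/c](σ[c>=4](σ[x='s'](S))) → 2

|E| = 2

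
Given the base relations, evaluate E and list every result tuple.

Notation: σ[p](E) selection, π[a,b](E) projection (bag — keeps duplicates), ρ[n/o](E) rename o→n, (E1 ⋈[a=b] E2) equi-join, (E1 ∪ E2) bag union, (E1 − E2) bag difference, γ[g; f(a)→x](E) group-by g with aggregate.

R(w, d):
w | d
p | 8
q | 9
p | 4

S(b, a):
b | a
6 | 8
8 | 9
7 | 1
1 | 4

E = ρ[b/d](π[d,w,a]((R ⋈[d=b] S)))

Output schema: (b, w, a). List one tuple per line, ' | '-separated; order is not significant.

Row counts bottom-up:
  R → 3
  S → 4
  (R ⋈[d=b] S) → 1
  π[d,w,a]((R ⋈[d=b] S)) → 1
  ρ[b/d](π[d,w,a]((R ⋈[d=b] S))) → 1

== RESULT ==
b | w | a
8 | p | 9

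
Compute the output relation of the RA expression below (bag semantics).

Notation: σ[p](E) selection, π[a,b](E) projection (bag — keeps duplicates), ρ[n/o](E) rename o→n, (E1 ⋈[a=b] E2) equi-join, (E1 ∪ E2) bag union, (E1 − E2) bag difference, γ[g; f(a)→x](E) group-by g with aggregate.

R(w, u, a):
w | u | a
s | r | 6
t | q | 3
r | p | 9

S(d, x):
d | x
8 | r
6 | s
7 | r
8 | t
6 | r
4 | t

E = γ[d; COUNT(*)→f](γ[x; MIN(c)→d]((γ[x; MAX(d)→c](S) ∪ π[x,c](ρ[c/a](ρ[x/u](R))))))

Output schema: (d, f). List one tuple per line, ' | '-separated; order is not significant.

Subexpression sizes:
  S → 6
  γ[x; MAX(d)→c](S) → 3
  R → 3
  ρ[x/u](R) → 3
  ρ[c/a](ρ[x/u](R)) → 3
  π[x,c](ρ[c/a](ρ[x/u](R))) → 3
  (γ[x; MAX(d)→c](S) ∪ π[x,c](ρ[c/a](ρ[x/u](R)))) → 6
  γ[x; MIN(c)→d]((γ[x; MAX(d)→c](S) ∪ π[x,c](ρ[c/a](ρ[x/u](R))))) → 5
  γ[d; COUNT(*)→f](γ[x; MIN(c)→d]((γ[x; MAX(d)→c](S) ∪ π[x,c](ρ[c/a](ρ[x/u](R)))))) → 4

== RESULT ==
d | f
3 | 1
6 | 2
8 | 1
9 | 1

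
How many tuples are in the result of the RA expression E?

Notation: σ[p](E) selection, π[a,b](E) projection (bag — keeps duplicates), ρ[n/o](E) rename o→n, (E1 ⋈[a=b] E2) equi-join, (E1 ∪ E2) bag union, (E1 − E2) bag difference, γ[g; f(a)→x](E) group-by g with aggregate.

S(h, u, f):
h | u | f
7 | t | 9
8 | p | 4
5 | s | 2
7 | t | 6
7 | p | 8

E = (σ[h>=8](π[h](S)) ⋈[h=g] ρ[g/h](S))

Row counts bottom-up:
  S → 5
  π[h](S) → 5
  σ[h>=8](π[h](S)) → 1
  S → 5
  ρ[g/h](S) → 5
  (σ[h>=8](π[h](S)) ⋈[h=g] ρ[g/h](S)) → 1

|E| = 1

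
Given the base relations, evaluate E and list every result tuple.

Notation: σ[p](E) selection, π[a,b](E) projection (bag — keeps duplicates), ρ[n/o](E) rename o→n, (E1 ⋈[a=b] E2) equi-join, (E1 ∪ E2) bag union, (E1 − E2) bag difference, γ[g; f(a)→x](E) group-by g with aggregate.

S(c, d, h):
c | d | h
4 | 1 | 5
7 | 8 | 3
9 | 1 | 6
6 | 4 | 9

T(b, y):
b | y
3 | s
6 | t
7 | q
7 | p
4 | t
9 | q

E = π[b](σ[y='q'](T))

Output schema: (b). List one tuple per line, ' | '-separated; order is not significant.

Row counts bottom-up:
  T → 6
  σ[y='q'](T) → 2
  π[b](σ[y='q'](T)) → 2

== RESULT ==
b
7
9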